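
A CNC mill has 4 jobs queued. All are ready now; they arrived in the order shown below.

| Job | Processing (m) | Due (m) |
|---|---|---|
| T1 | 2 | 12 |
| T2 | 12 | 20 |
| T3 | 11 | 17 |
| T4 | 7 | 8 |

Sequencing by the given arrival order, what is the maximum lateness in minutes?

24

FIFO (arrival order): T1 T2 T3 T4.
T1: 0→2, due 12, lateness -10
T2: 2→14, due 20, lateness -6
T3: 14→25, due 17, lateness 8
T4: 25→32, due 8, lateness 24
Maximum = 24.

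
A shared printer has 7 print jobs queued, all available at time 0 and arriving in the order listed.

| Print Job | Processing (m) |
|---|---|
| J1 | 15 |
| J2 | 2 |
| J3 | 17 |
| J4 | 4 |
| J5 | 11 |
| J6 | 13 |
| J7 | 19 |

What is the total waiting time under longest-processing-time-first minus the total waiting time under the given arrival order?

LPT (decreasing processing time): J7 J3 J1 J6 J5 J4 J2.
J7: waits 0, runs 0→19
J3: waits 19, runs 19→36
J1: waits 36, runs 36→51
J6: waits 51, runs 51→64
J5: waits 64, runs 64→75
J4: waits 75, runs 75→79
J2: waits 79, runs 79→81
Sum = 0+19+36+51+64+75+79 = 324.
FIFO (arrival order): J1 J2 J3 J4 J5 J6 J7.
J1: waits 0, runs 0→15
J2: waits 15, runs 15→17
J3: waits 17, runs 17→34
J4: waits 34, runs 34→38
J5: waits 38, runs 38→49
J6: waits 49, runs 49→62
J7: waits 62, runs 62→81
Sum = 0+15+17+34+38+49+62 = 215.
Difference = 324 − 215 = 109.

109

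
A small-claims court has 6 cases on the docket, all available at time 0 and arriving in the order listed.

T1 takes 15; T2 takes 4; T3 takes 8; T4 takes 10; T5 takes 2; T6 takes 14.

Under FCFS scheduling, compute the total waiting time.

137

FIFO (arrival order): T1 T2 T3 T4 T5 T6.
T1: waits 0, runs 0→15
T2: waits 15, runs 15→19
T3: waits 19, runs 19→27
T4: waits 27, runs 27→37
T5: waits 37, runs 37→39
T6: waits 39, runs 39→53
Sum = 0+15+19+27+37+39 = 137.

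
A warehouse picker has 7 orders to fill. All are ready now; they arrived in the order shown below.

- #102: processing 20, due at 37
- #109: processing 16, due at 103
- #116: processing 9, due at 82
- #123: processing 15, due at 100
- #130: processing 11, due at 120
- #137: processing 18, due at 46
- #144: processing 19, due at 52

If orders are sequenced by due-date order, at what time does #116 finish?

66

EDD (increasing due date): #102 #137 #144 #116 #123 #109 #130.
#102: 0→20
#137: 20→38
#144: 38→57
#116: 57→66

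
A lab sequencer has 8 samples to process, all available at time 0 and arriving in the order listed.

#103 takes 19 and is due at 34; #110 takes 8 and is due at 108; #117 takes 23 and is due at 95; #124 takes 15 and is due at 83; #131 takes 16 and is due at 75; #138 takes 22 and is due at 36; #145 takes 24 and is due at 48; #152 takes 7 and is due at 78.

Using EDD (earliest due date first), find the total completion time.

EDD (increasing due date): #103 #138 #145 #131 #152 #124 #117 #110.
#103: 0→19
#138: 19→41
#145: 41→65
#131: 65→81
#152: 81→88
#124: 88→103
#117: 103→126
#110: 126→134
Sum = 19+41+65+81+88+103+126+134 = 657.

657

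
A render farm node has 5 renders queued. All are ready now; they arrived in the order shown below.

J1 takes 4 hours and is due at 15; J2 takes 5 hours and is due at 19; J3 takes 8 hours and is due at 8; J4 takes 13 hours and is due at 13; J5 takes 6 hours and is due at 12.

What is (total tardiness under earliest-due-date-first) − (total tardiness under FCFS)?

-1

EDD (increasing due date): J3 J5 J4 J1 J2.
J3: 0→8, due 8, tardiness 0
J5: 8→14, due 12, tardiness 2
J4: 14→27, due 13, tardiness 14
J1: 27→31, due 15, tardiness 16
J2: 31→36, due 19, tardiness 17
Sum = 0+2+14+16+17 = 49.
FIFO (arrival order): J1 J2 J3 J4 J5.
J1: 0→4, due 15, tardiness 0
J2: 4→9, due 19, tardiness 0
J3: 9→17, due 8, tardiness 9
J4: 17→30, due 13, tardiness 17
J5: 30→36, due 12, tardiness 24
Sum = 0+0+9+17+24 = 50.
Difference = 49 − 50 = -1.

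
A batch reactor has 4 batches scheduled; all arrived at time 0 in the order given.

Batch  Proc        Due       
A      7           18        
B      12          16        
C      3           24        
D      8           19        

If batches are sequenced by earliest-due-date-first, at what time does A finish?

EDD (increasing due date): B A D C.
B: 0→12
A: 12→19

19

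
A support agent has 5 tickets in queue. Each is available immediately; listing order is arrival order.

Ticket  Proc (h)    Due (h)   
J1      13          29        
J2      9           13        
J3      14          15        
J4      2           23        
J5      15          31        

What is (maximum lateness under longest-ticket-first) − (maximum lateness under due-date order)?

16

LPT (decreasing processing time): J5 J3 J1 J2 J4.
J5: 0→15, due 31, lateness -16
J3: 15→29, due 15, lateness 14
J1: 29→42, due 29, lateness 13
J2: 42→51, due 13, lateness 38
J4: 51→53, due 23, lateness 30
Maximum = 38.
EDD (increasing due date): J2 J3 J4 J1 J5.
J2: 0→9, due 13, lateness -4
J3: 9→23, due 15, lateness 8
J4: 23→25, due 23, lateness 2
J1: 25→38, due 29, lateness 9
J5: 38→53, due 31, lateness 22
Maximum = 22.
Difference = 38 − 22 = 16.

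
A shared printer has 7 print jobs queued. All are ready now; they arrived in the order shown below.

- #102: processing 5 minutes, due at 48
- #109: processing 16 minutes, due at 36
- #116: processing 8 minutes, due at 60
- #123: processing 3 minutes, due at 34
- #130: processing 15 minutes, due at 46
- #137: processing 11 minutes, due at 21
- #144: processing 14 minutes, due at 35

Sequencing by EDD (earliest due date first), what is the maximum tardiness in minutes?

16

EDD (increasing due date): #137 #123 #144 #109 #130 #102 #116.
#137: 0→11, due 21, tardiness 0
#123: 11→14, due 34, tardiness 0
#144: 14→28, due 35, tardiness 0
#109: 28→44, due 36, tardiness 8
#130: 44→59, due 46, tardiness 13
#102: 59→64, due 48, tardiness 16
#116: 64→72, due 60, tardiness 12
Maximum = 16.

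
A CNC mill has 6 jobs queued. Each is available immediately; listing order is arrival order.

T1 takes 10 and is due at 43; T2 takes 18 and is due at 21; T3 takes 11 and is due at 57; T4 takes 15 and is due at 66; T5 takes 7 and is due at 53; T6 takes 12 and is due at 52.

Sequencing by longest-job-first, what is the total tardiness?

LPT (decreasing processing time): T2 T4 T6 T3 T1 T5.
T2: 0→18, due 21, tardiness 0
T4: 18→33, due 66, tardiness 0
T6: 33→45, due 52, tardiness 0
T3: 45→56, due 57, tardiness 0
T1: 56→66, due 43, tardiness 23
T5: 66→73, due 53, tardiness 20
Sum = 0+0+0+0+23+20 = 43.

43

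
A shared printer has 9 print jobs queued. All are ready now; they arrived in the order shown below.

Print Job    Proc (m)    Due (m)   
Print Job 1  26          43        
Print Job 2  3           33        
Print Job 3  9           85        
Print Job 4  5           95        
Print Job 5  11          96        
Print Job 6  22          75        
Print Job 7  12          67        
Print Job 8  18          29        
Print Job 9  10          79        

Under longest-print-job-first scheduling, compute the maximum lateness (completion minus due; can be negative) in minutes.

LPT (decreasing processing time): Print Job 1 Print Job 6 Print Job 8 Print Job 7 Print Job 5 Print Job 9 Print Job 3 Print Job 4 Print Job 2.
Print Job 1: 0→26, due 43, lateness -17
Print Job 6: 26→48, due 75, lateness -27
Print Job 8: 48→66, due 29, lateness 37
Print Job 7: 66→78, due 67, lateness 11
Print Job 5: 78→89, due 96, lateness -7
Print Job 9: 89→99, due 79, lateness 20
Print Job 3: 99→108, due 85, lateness 23
Print Job 4: 108→113, due 95, lateness 18
Print Job 2: 113→116, due 33, lateness 83
Maximum = 83.

83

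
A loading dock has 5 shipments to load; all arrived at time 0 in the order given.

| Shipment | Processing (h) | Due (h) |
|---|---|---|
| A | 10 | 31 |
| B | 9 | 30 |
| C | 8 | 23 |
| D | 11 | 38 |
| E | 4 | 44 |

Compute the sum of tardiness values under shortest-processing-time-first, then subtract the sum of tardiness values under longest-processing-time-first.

SPT (increasing processing time): E C B A D.
E: 0→4, due 44, tardiness 0
C: 4→12, due 23, tardiness 0
B: 12→21, due 30, tardiness 0
A: 21→31, due 31, tardiness 0
D: 31→42, due 38, tardiness 4
Sum = 0+0+0+0+4 = 4.
LPT (decreasing processing time): D A B C E.
D: 0→11, due 38, tardiness 0
A: 11→21, due 31, tardiness 0
B: 21→30, due 30, tardiness 0
C: 30→38, due 23, tardiness 15
E: 38→42, due 44, tardiness 0
Sum = 0+0+0+15+0 = 15.
Difference = 4 − 15 = -11.

-11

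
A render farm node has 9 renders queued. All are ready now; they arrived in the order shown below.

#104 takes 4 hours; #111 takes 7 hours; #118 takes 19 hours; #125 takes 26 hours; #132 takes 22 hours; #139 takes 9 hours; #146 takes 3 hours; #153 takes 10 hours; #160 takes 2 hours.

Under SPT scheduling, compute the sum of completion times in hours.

SPT (increasing processing time): #160 #146 #104 #111 #139 #153 #118 #132 #125.
#160: 0→2
#146: 2→5
#104: 5→9
#111: 9→16
#139: 16→25
#153: 25→35
#118: 35→54
#132: 54→76
#125: 76→102
Sum = 2+5+9+16+25+35+54+76+102 = 324.

324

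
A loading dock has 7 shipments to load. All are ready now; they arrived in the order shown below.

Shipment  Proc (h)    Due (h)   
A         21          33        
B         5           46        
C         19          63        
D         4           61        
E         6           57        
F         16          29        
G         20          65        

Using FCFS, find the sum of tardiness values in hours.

68

FIFO (arrival order): A B C D E F G.
A: 0→21, due 33, tardiness 0
B: 21→26, due 46, tardiness 0
C: 26→45, due 63, tardiness 0
D: 45→49, due 61, tardiness 0
E: 49→55, due 57, tardiness 0
F: 55→71, due 29, tardiness 42
G: 71→91, due 65, tardiness 26
Sum = 0+0+0+0+0+42+26 = 68.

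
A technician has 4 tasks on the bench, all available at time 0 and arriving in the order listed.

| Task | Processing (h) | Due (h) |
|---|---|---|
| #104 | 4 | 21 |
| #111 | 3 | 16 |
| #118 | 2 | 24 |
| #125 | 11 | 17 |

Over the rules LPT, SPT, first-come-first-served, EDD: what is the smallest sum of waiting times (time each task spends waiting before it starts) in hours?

LPT (decreasing processing time): #125 #104 #111 #118.
#125: waits 0, runs 0→11
#104: waits 11, runs 11→15
#111: waits 15, runs 15→18
#118: waits 18, runs 18→20
Sum = 0+11+15+18 = 44.
SPT (increasing processing time): #118 #111 #104 #125.
#118: waits 0, runs 0→2
#111: waits 2, runs 2→5
#104: waits 5, runs 5→9
#125: waits 9, runs 9→20
Sum = 0+2+5+9 = 16.
FIFO (arrival order): #104 #111 #118 #125.
#104: waits 0, runs 0→4
#111: waits 4, runs 4→7
#118: waits 7, runs 7→9
#125: waits 9, runs 9→20
Sum = 0+4+7+9 = 20.
EDD (increasing due date): #111 #125 #104 #118.
#111: waits 0, runs 0→3
#125: waits 3, runs 3→14
#104: waits 14, runs 14→18
#118: waits 18, runs 18→20
Sum = 0+3+14+18 = 35.
LPT 44, SPT 16, FIFO 20, EDD 35 → minimum 16.

16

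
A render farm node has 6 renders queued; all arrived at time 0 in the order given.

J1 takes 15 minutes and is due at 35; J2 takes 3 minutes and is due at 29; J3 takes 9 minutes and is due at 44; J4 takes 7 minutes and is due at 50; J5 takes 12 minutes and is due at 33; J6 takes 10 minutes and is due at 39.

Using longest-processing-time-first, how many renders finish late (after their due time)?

3

LPT (decreasing processing time): J1 J5 J6 J3 J4 J2.
J1: 0→15, due 35, tardiness 0
J5: 15→27, due 33, tardiness 0
J6: 27→37, due 39, tardiness 0
J3: 37→46, due 44, tardiness 2
J4: 46→53, due 50, tardiness 3
J2: 53→56, due 29, tardiness 27
Late renders: 3.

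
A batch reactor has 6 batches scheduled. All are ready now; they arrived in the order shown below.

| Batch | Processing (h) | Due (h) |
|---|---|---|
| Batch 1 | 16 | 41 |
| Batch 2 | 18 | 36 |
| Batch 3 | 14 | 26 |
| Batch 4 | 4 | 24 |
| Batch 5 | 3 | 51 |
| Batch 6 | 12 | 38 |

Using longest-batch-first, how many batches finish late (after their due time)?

LPT (decreasing processing time): Batch 2 Batch 1 Batch 3 Batch 6 Batch 4 Batch 5.
Batch 2: 0→18, due 36, tardiness 0
Batch 1: 18→34, due 41, tardiness 0
Batch 3: 34→48, due 26, tardiness 22
Batch 6: 48→60, due 38, tardiness 22
Batch 4: 60→64, due 24, tardiness 40
Batch 5: 64→67, due 51, tardiness 16
Late batches: 4.

4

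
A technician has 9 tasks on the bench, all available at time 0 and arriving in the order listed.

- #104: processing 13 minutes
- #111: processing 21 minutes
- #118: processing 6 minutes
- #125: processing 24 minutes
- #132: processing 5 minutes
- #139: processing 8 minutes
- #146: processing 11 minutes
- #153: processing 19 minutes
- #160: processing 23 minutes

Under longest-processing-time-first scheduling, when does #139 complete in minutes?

119

LPT (decreasing processing time): #125 #160 #111 #153 #104 #146 #139 #118 #132.
#125: 0→24
#160: 24→47
#111: 47→68
#153: 68→87
#104: 87→100
#146: 100→111
#139: 111→119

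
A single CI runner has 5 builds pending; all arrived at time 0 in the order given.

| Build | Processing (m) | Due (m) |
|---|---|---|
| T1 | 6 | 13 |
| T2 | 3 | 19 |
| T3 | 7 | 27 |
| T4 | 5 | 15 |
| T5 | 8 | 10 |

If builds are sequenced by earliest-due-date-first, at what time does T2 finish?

EDD (increasing due date): T5 T1 T4 T2 T3.
T5: 0→8
T1: 8→14
T4: 14→19
T2: 19→22

22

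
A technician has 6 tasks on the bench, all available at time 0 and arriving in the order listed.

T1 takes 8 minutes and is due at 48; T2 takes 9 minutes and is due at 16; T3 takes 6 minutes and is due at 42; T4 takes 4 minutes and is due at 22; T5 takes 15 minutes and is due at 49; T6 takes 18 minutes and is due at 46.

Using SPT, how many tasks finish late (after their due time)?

SPT (increasing processing time): T4 T3 T1 T2 T5 T6.
T4: 0→4, due 22, tardiness 0
T3: 4→10, due 42, tardiness 0
T1: 10→18, due 48, tardiness 0
T2: 18→27, due 16, tardiness 11
T5: 27→42, due 49, tardiness 0
T6: 42→60, due 46, tardiness 14
Late tasks: 2.

2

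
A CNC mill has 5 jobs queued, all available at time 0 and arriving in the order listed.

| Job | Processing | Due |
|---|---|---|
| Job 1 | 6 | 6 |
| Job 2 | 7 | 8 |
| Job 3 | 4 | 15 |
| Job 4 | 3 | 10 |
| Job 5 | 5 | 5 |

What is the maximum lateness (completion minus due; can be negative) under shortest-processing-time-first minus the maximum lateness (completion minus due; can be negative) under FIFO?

SPT (increasing processing time): Job 4 Job 3 Job 5 Job 1 Job 2.
Job 4: 0→3, due 10, lateness -7
Job 3: 3→7, due 15, lateness -8
Job 5: 7→12, due 5, lateness 7
Job 1: 12→18, due 6, lateness 12
Job 2: 18→25, due 8, lateness 17
Maximum = 17.
FIFO (arrival order): Job 1 Job 2 Job 3 Job 4 Job 5.
Job 1: 0→6, due 6, lateness 0
Job 2: 6→13, due 8, lateness 5
Job 3: 13→17, due 15, lateness 2
Job 4: 17→20, due 10, lateness 10
Job 5: 20→25, due 5, lateness 20
Maximum = 20.
Difference = 17 − 20 = -3.

-3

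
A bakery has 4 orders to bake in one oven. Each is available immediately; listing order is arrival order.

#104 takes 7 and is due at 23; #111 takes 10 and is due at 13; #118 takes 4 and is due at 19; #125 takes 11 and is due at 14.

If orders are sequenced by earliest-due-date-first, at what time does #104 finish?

EDD (increasing due date): #111 #125 #118 #104.
#111: 0→10
#125: 10→21
#118: 21→25
#104: 25→32

32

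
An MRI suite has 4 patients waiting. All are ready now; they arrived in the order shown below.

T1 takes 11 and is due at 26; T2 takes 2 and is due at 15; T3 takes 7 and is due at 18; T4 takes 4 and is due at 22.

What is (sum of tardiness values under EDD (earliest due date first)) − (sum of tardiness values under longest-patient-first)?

EDD (increasing due date): T2 T3 T4 T1.
T2: 0→2, due 15, tardiness 0
T3: 2→9, due 18, tardiness 0
T4: 9→13, due 22, tardiness 0
T1: 13→24, due 26, tardiness 0
Sum = 0+0+0+0 = 0.
LPT (decreasing processing time): T1 T3 T4 T2.
T1: 0→11, due 26, tardiness 0
T3: 11→18, due 18, tardiness 0
T4: 18→22, due 22, tardiness 0
T2: 22→24, due 15, tardiness 9
Sum = 0+0+0+9 = 9.
Difference = 0 − 9 = -9.

-9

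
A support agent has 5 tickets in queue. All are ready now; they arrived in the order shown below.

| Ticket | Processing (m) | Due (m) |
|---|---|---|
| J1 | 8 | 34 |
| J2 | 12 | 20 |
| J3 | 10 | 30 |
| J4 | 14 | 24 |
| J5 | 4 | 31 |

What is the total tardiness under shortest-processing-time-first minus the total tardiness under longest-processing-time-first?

SPT (increasing processing time): J5 J1 J3 J2 J4.
J5: 0→4, due 31, tardiness 0
J1: 4→12, due 34, tardiness 0
J3: 12→22, due 30, tardiness 0
J2: 22→34, due 20, tardiness 14
J4: 34→48, due 24, tardiness 24
Sum = 0+0+0+14+24 = 38.
LPT (decreasing processing time): J4 J2 J3 J1 J5.
J4: 0→14, due 24, tardiness 0
J2: 14→26, due 20, tardiness 6
J3: 26→36, due 30, tardiness 6
J1: 36→44, due 34, tardiness 10
J5: 44→48, due 31, tardiness 17
Sum = 0+6+6+10+17 = 39.
Difference = 38 − 39 = -1.

-1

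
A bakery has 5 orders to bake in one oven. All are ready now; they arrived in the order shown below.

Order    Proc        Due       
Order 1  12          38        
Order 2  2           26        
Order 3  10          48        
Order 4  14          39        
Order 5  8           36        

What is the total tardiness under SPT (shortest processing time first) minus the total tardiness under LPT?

-21

SPT (increasing processing time): Order 2 Order 5 Order 3 Order 1 Order 4.
Order 2: 0→2, due 26, tardiness 0
Order 5: 2→10, due 36, tardiness 0
Order 3: 10→20, due 48, tardiness 0
Order 1: 20→32, due 38, tardiness 0
Order 4: 32→46, due 39, tardiness 7
Sum = 0+0+0+0+7 = 7.
LPT (decreasing processing time): Order 4 Order 1 Order 3 Order 5 Order 2.
Order 4: 0→14, due 39, tardiness 0
Order 1: 14→26, due 38, tardiness 0
Order 3: 26→36, due 48, tardiness 0
Order 5: 36→44, due 36, tardiness 8
Order 2: 44→46, due 26, tardiness 20
Sum = 0+0+0+8+20 = 28.
Difference = 7 − 28 = -21.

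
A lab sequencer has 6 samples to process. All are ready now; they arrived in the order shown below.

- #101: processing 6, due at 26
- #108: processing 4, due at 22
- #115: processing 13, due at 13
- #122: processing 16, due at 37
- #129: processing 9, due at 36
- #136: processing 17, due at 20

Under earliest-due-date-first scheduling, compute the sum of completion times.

EDD (increasing due date): #115 #136 #108 #101 #129 #122.
#115: 0→13
#136: 13→30
#108: 30→34
#101: 34→40
#129: 40→49
#122: 49→65
Sum = 13+30+34+40+49+65 = 231.

231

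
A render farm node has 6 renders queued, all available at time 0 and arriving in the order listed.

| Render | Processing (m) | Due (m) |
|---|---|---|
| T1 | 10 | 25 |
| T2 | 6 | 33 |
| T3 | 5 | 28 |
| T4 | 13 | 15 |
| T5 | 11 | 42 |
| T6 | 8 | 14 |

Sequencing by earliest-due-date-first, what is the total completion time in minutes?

191

EDD (increasing due date): T6 T4 T1 T3 T2 T5.
T6: 0→8
T4: 8→21
T1: 21→31
T3: 31→36
T2: 36→42
T5: 42→53
Sum = 8+21+31+36+42+53 = 191.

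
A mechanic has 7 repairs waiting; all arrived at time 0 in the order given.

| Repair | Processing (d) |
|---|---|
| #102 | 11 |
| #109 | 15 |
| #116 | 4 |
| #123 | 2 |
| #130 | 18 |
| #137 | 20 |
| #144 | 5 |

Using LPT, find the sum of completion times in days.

392

LPT (decreasing processing time): #137 #130 #109 #102 #144 #116 #123.
#137: 0→20
#130: 20→38
#109: 38→53
#102: 53→64
#144: 64→69
#116: 69→73
#123: 73→75
Sum = 20+38+53+64+69+73+75 = 392.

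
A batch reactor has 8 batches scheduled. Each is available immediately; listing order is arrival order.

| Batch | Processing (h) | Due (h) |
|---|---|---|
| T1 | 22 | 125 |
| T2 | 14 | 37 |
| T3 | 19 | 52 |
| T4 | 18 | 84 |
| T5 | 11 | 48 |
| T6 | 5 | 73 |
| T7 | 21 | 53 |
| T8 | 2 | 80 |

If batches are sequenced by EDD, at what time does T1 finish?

EDD (increasing due date): T2 T5 T3 T7 T6 T8 T4 T1.
T2: 0→14
T5: 14→25
T3: 25→44
T7: 44→65
T6: 65→70
T8: 70→72
T4: 72→90
T1: 90→112

112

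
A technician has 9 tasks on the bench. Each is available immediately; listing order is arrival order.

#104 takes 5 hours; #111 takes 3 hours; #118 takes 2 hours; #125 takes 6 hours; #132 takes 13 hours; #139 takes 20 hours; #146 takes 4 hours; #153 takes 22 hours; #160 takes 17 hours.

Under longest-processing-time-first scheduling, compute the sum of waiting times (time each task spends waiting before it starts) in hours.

533

LPT (decreasing processing time): #153 #139 #160 #132 #125 #104 #146 #111 #118.
#153: waits 0, runs 0→22
#139: waits 22, runs 22→42
#160: waits 42, runs 42→59
#132: waits 59, runs 59→72
#125: waits 72, runs 72→78
#104: waits 78, runs 78→83
#146: waits 83, runs 83→87
#111: waits 87, runs 87→90
#118: waits 90, runs 90→92
Sum = 0+22+42+59+72+78+83+87+90 = 533.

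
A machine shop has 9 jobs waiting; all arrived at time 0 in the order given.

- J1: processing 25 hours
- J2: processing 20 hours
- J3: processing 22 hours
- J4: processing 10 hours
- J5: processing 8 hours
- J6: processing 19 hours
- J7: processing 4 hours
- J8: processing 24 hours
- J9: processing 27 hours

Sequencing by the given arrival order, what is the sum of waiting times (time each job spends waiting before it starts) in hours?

FIFO (arrival order): J1 J2 J3 J4 J5 J6 J7 J8 J9.
J1: waits 0, runs 0→25
J2: waits 25, runs 25→45
J3: waits 45, runs 45→67
J4: waits 67, runs 67→77
J5: waits 77, runs 77→85
J6: waits 85, runs 85→104
J7: waits 104, runs 104→108
J8: waits 108, runs 108→132
J9: waits 132, runs 132→159
Sum = 0+25+45+67+77+85+104+108+132 = 643.

643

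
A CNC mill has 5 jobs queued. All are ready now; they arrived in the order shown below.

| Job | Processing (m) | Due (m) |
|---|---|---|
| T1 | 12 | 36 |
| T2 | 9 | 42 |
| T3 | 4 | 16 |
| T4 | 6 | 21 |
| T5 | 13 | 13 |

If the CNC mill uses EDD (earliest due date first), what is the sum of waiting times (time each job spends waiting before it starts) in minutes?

EDD (increasing due date): T5 T3 T4 T1 T2.
T5: waits 0, runs 0→13
T3: waits 13, runs 13→17
T4: waits 17, runs 17→23
T1: waits 23, runs 23→35
T2: waits 35, runs 35→44
Sum = 0+13+17+23+35 = 88.

88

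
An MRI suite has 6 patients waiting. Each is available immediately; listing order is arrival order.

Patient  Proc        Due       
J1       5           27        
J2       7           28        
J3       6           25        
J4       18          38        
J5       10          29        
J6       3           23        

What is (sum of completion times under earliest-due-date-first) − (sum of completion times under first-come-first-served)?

-39

EDD (increasing due date): J6 J3 J1 J2 J5 J4.
J6: 0→3
J3: 3→9
J1: 9→14
J2: 14→21
J5: 21→31
J4: 31→49
Sum = 3+9+14+21+31+49 = 127.
FIFO (arrival order): J1 J2 J3 J4 J5 J6.
J1: 0→5
J2: 5→12
J3: 12→18
J4: 18→36
J5: 36→46
J6: 46→49
Sum = 5+12+18+36+46+49 = 166.
Difference = 127 − 166 = -39.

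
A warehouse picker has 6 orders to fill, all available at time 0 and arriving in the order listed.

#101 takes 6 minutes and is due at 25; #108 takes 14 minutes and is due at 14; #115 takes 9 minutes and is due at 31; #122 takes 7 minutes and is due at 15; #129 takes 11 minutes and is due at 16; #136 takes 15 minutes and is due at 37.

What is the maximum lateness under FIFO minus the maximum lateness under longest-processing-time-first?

FIFO (arrival order): #101 #108 #115 #122 #129 #136.
#101: 0→6, due 25, lateness -19
#108: 6→20, due 14, lateness 6
#115: 20→29, due 31, lateness -2
#122: 29→36, due 15, lateness 21
#129: 36→47, due 16, lateness 31
#136: 47→62, due 37, lateness 25
Maximum = 31.
LPT (decreasing processing time): #136 #108 #129 #115 #122 #101.
#136: 0→15, due 37, lateness -22
#108: 15→29, due 14, lateness 15
#129: 29→40, due 16, lateness 24
#115: 40→49, due 31, lateness 18
#122: 49→56, due 15, lateness 41
#101: 56→62, due 25, lateness 37
Maximum = 41.
Difference = 31 − 41 = -10.

-10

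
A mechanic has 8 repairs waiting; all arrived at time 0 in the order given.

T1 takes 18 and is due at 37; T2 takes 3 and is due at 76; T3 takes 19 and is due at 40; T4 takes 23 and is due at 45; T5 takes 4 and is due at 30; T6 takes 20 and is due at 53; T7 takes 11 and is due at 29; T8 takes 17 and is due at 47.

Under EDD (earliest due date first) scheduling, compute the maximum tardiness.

EDD (increasing due date): T7 T5 T1 T3 T4 T8 T6 T2.
T7: 0→11, due 29, tardiness 0
T5: 11→15, due 30, tardiness 0
T1: 15→33, due 37, tardiness 0
T3: 33→52, due 40, tardiness 12
T4: 52→75, due 45, tardiness 30
T8: 75→92, due 47, tardiness 45
T6: 92→112, due 53, tardiness 59
T2: 112→115, due 76, tardiness 39
Maximum = 59.

59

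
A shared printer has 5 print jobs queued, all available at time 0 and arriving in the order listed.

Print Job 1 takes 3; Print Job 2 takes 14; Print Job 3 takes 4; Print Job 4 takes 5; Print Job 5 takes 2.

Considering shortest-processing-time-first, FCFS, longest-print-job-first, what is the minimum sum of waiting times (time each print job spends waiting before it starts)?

30

SPT (increasing processing time): Print Job 5 Print Job 1 Print Job 3 Print Job 4 Print Job 2.
Print Job 5: waits 0, runs 0→2
Print Job 1: waits 2, runs 2→5
Print Job 3: waits 5, runs 5→9
Print Job 4: waits 9, runs 9→14
Print Job 2: waits 14, runs 14→28
Sum = 0+2+5+9+14 = 30.
FIFO (arrival order): Print Job 1 Print Job 2 Print Job 3 Print Job 4 Print Job 5.
Print Job 1: waits 0, runs 0→3
Print Job 2: waits 3, runs 3→17
Print Job 3: waits 17, runs 17→21
Print Job 4: waits 21, runs 21→26
Print Job 5: waits 26, runs 26→28
Sum = 0+3+17+21+26 = 67.
LPT (decreasing processing time): Print Job 2 Print Job 4 Print Job 3 Print Job 1 Print Job 5.
Print Job 2: waits 0, runs 0→14
Print Job 4: waits 14, runs 14→19
Print Job 3: waits 19, runs 19→23
Print Job 1: waits 23, runs 23→26
Print Job 5: waits 26, runs 26→28
Sum = 0+14+19+23+26 = 82.
SPT 30, FIFO 67, LPT 82 → minimum 30.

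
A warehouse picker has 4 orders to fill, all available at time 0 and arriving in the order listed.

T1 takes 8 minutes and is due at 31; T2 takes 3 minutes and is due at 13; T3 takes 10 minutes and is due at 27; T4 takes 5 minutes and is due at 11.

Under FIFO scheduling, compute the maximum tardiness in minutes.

FIFO (arrival order): T1 T2 T3 T4.
T1: 0→8, due 31, tardiness 0
T2: 8→11, due 13, tardiness 0
T3: 11→21, due 27, tardiness 0
T4: 21→26, due 11, tardiness 15
Maximum = 15.

15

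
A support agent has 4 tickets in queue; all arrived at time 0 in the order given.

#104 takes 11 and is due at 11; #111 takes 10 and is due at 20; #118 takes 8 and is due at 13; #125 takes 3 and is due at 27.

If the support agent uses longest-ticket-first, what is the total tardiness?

LPT (decreasing processing time): #104 #111 #118 #125.
#104: 0→11, due 11, tardiness 0
#111: 11→21, due 20, tardiness 1
#118: 21→29, due 13, tardiness 16
#125: 29→32, due 27, tardiness 5
Sum = 0+1+16+5 = 22.

22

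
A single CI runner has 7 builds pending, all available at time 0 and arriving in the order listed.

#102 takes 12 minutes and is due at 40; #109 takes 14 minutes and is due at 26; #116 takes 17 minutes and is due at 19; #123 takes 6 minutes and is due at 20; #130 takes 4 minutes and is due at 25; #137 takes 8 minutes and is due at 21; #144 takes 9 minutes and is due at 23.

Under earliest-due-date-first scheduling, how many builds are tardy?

6

EDD (increasing due date): #116 #123 #137 #144 #130 #109 #102.
#116: 0→17, due 19, tardiness 0
#123: 17→23, due 20, tardiness 3
#137: 23→31, due 21, tardiness 10
#144: 31→40, due 23, tardiness 17
#130: 40→44, due 25, tardiness 19
#109: 44→58, due 26, tardiness 32
#102: 58→70, due 40, tardiness 30
Late builds: 6.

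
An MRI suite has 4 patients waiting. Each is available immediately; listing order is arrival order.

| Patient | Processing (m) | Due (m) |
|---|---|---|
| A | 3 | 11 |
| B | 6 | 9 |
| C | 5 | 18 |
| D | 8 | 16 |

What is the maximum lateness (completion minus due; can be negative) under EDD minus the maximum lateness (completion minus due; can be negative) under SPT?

EDD (increasing due date): B A D C.
B: 0→6, due 9, lateness -3
A: 6→9, due 11, lateness -2
D: 9→17, due 16, lateness 1
C: 17→22, due 18, lateness 4
Maximum = 4.
SPT (increasing processing time): A C B D.
A: 0→3, due 11, lateness -8
C: 3→8, due 18, lateness -10
B: 8→14, due 9, lateness 5
D: 14→22, due 16, lateness 6
Maximum = 6.
Difference = 4 − 6 = -2.

-2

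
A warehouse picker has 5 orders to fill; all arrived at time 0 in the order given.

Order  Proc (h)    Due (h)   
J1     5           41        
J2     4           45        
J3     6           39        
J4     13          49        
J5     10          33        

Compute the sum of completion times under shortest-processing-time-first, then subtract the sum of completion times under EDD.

-19

SPT (increasing processing time): J2 J1 J3 J5 J4.
J2: 0→4
J1: 4→9
J3: 9→15
J5: 15→25
J4: 25→38
Sum = 4+9+15+25+38 = 91.
EDD (increasing due date): J5 J3 J1 J2 J4.
J5: 0→10
J3: 10→16
J1: 16→21
J2: 21→25
J4: 25→38
Sum = 10+16+21+25+38 = 110.
Difference = 91 − 110 = -19.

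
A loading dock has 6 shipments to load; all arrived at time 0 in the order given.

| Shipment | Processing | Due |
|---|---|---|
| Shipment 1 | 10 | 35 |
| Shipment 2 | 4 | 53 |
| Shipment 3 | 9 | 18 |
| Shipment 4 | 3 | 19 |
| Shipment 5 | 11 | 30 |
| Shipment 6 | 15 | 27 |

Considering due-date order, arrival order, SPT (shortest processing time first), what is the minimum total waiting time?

89

EDD (increasing due date): Shipment 3 Shipment 4 Shipment 6 Shipment 5 Shipment 1 Shipment 2.
Shipment 3: waits 0, runs 0→9
Shipment 4: waits 9, runs 9→12
Shipment 6: waits 12, runs 12→27
Shipment 5: waits 27, runs 27→38
Shipment 1: waits 38, runs 38→48
Shipment 2: waits 48, runs 48→52
Sum = 0+9+12+27+38+48 = 134.
FIFO (arrival order): Shipment 1 Shipment 2 Shipment 3 Shipment 4 Shipment 5 Shipment 6.
Shipment 1: waits 0, runs 0→10
Shipment 2: waits 10, runs 10→14
Shipment 3: waits 14, runs 14→23
Shipment 4: waits 23, runs 23→26
Shipment 5: waits 26, runs 26→37
Shipment 6: waits 37, runs 37→52
Sum = 0+10+14+23+26+37 = 110.
SPT (increasing processing time): Shipment 4 Shipment 2 Shipment 3 Shipment 1 Shipment 5 Shipment 6.
Shipment 4: waits 0, runs 0→3
Shipment 2: waits 3, runs 3→7
Shipment 3: waits 7, runs 7→16
Shipment 1: waits 16, runs 16→26
Shipment 5: waits 26, runs 26→37
Shipment 6: waits 37, runs 37→52
Sum = 0+3+7+16+26+37 = 89.
EDD 134, FIFO 110, SPT 89 → minimum 89.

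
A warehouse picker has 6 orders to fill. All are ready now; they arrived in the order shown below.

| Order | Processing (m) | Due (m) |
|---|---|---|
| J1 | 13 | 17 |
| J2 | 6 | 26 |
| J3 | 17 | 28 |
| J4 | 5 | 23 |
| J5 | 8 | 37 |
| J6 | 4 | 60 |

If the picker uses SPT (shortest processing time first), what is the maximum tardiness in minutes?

25

SPT (increasing processing time): J6 J4 J2 J5 J1 J3.
J6: 0→4, due 60, tardiness 0
J4: 4→9, due 23, tardiness 0
J2: 9→15, due 26, tardiness 0
J5: 15→23, due 37, tardiness 0
J1: 23→36, due 17, tardiness 19
J3: 36→53, due 28, tardiness 25
Maximum = 25.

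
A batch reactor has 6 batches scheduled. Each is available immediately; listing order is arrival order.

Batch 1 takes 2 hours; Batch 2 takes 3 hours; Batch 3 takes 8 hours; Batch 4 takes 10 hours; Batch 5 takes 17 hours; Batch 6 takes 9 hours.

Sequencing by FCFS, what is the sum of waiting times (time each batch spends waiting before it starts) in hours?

83

FIFO (arrival order): Batch 1 Batch 2 Batch 3 Batch 4 Batch 5 Batch 6.
Batch 1: waits 0, runs 0→2
Batch 2: waits 2, runs 2→5
Batch 3: waits 5, runs 5→13
Batch 4: waits 13, runs 13→23
Batch 5: waits 23, runs 23→40
Batch 6: waits 40, runs 40→49
Sum = 0+2+5+13+23+40 = 83.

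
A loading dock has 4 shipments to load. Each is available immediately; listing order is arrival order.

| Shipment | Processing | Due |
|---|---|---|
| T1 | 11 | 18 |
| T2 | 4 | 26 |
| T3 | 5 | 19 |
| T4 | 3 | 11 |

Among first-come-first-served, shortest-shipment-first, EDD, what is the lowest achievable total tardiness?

FIFO (arrival order): T1 T2 T3 T4.
T1: 0→11, due 18, tardiness 0
T2: 11→15, due 26, tardiness 0
T3: 15→20, due 19, tardiness 1
T4: 20→23, due 11, tardiness 12
Sum = 0+0+1+12 = 13.
SPT (increasing processing time): T4 T2 T3 T1.
T4: 0→3, due 11, tardiness 0
T2: 3→7, due 26, tardiness 0
T3: 7→12, due 19, tardiness 0
T1: 12→23, due 18, tardiness 5
Sum = 0+0+0+5 = 5.
EDD (increasing due date): T4 T1 T3 T2.
T4: 0→3, due 11, tardiness 0
T1: 3→14, due 18, tardiness 0
T3: 14→19, due 19, tardiness 0
T2: 19→23, due 26, tardiness 0
Sum = 0+0+0+0 = 0.
FIFO 13, SPT 5, EDD 0 → minimum 0.

0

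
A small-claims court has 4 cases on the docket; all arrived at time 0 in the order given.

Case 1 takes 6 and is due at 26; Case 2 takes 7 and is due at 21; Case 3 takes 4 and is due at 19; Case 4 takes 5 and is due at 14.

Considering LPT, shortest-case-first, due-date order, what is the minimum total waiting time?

LPT (decreasing processing time): Case 2 Case 1 Case 4 Case 3.
Case 2: waits 0, runs 0→7
Case 1: waits 7, runs 7→13
Case 4: waits 13, runs 13→18
Case 3: waits 18, runs 18→22
Sum = 0+7+13+18 = 38.
SPT (increasing processing time): Case 3 Case 4 Case 1 Case 2.
Case 3: waits 0, runs 0→4
Case 4: waits 4, runs 4→9
Case 1: waits 9, runs 9→15
Case 2: waits 15, runs 15→22
Sum = 0+4+9+15 = 28.
EDD (increasing due date): Case 4 Case 3 Case 2 Case 1.
Case 4: waits 0, runs 0→5
Case 3: waits 5, runs 5→9
Case 2: waits 9, runs 9→16
Case 1: waits 16, runs 16→22
Sum = 0+5+9+16 = 30.
LPT 38, SPT 28, EDD 30 → minimum 28.

28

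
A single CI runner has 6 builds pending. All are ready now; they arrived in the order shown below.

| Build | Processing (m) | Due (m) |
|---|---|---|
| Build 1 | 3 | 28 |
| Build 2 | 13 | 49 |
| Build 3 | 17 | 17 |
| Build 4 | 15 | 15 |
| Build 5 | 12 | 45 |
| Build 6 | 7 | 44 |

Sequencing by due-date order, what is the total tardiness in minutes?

EDD (increasing due date): Build 4 Build 3 Build 1 Build 6 Build 5 Build 2.
Build 4: 0→15, due 15, tardiness 0
Build 3: 15→32, due 17, tardiness 15
Build 1: 32→35, due 28, tardiness 7
Build 6: 35→42, due 44, tardiness 0
Build 5: 42→54, due 45, tardiness 9
Build 2: 54→67, due 49, tardiness 18
Sum = 0+15+7+0+9+18 = 49.

49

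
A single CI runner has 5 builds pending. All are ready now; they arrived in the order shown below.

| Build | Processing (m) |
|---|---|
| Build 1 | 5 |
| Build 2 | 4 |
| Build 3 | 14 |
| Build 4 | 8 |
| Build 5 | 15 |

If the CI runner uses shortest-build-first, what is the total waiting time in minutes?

61

SPT (increasing processing time): Build 2 Build 1 Build 4 Build 3 Build 5.
Build 2: waits 0, runs 0→4
Build 1: waits 4, runs 4→9
Build 4: waits 9, runs 9→17
Build 3: waits 17, runs 17→31
Build 5: waits 31, runs 31→46
Sum = 0+4+9+17+31 = 61.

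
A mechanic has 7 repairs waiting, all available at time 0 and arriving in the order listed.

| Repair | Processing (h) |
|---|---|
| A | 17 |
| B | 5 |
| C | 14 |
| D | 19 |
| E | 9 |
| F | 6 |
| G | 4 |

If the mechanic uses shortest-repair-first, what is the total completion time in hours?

219

SPT (increasing processing time): G B F E C A D.
G: 0→4
B: 4→9
F: 9→15
E: 15→24
C: 24→38
A: 38→55
D: 55→74
Sum = 4+9+15+24+38+55+74 = 219.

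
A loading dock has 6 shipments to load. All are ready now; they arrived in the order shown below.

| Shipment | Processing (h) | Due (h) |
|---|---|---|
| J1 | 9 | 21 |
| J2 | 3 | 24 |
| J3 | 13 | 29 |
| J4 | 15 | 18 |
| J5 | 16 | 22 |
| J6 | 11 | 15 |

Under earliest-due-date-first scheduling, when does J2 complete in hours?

EDD (increasing due date): J6 J4 J1 J5 J2 J3.
J6: 0→11
J4: 11→26
J1: 26→35
J5: 35→51
J2: 51→54

54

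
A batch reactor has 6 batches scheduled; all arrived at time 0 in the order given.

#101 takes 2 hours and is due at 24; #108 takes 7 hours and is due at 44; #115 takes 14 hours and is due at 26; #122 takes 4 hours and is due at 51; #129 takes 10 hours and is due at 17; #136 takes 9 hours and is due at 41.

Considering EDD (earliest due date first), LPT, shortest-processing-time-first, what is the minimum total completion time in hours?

121

EDD (increasing due date): #129 #101 #115 #136 #108 #122.
#129: 0→10
#101: 10→12
#115: 12→26
#136: 26→35
#108: 35→42
#122: 42→46
Sum = 10+12+26+35+42+46 = 171.
LPT (decreasing processing time): #115 #129 #136 #108 #122 #101.
#115: 0→14
#129: 14→24
#136: 24→33
#108: 33→40
#122: 40→44
#101: 44→46
Sum = 14+24+33+40+44+46 = 201.
SPT (increasing processing time): #101 #122 #108 #136 #129 #115.
#101: 0→2
#122: 2→6
#108: 6→13
#136: 13→22
#129: 22→32
#115: 32→46
Sum = 2+6+13+22+32+46 = 121.
EDD 171, LPT 201, SPT 121 → minimum 121.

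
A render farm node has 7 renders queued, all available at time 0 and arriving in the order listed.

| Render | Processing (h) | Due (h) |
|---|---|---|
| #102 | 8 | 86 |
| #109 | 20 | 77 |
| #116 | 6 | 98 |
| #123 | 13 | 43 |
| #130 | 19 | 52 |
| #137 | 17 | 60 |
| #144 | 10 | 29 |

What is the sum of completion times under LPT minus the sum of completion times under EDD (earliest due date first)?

LPT (decreasing processing time): #109 #130 #137 #123 #144 #102 #116.
#109: 0→20
#130: 20→39
#137: 39→56
#123: 56→69
#144: 69→79
#102: 79→87
#116: 87→93
Sum = 20+39+56+69+79+87+93 = 443.
EDD (increasing due date): #144 #123 #130 #137 #109 #102 #116.
#144: 0→10
#123: 10→23
#130: 23→42
#137: 42→59
#109: 59→79
#102: 79→87
#116: 87→93
Sum = 10+23+42+59+79+87+93 = 393.
Difference = 443 − 393 = 50.

50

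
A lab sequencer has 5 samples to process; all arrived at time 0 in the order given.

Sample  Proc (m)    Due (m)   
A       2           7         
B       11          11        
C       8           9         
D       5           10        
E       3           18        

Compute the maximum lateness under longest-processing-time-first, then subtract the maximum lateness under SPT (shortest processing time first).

LPT (decreasing processing time): B C D E A.
B: 0→11, due 11, lateness 0
C: 11→19, due 9, lateness 10
D: 19→24, due 10, lateness 14
E: 24→27, due 18, lateness 9
A: 27→29, due 7, lateness 22
Maximum = 22.
SPT (increasing processing time): A E D C B.
A: 0→2, due 7, lateness -5
E: 2→5, due 18, lateness -13
D: 5→10, due 10, lateness 0
C: 10→18, due 9, lateness 9
B: 18→29, due 11, lateness 18
Maximum = 18.
Difference = 22 − 18 = 4.

4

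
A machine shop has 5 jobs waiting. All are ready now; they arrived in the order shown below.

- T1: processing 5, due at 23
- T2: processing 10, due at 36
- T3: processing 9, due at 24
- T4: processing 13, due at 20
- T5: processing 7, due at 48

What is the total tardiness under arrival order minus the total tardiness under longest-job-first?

-12

FIFO (arrival order): T1 T2 T3 T4 T5.
T1: 0→5, due 23, tardiness 0
T2: 5→15, due 36, tardiness 0
T3: 15→24, due 24, tardiness 0
T4: 24→37, due 20, tardiness 17
T5: 37→44, due 48, tardiness 0
Sum = 0+0+0+17+0 = 17.
LPT (decreasing processing time): T4 T2 T3 T5 T1.
T4: 0→13, due 20, tardiness 0
T2: 13→23, due 36, tardiness 0
T3: 23→32, due 24, tardiness 8
T5: 32→39, due 48, tardiness 0
T1: 39→44, due 23, tardiness 21
Sum = 0+0+8+0+21 = 29.
Difference = 17 − 29 = -12.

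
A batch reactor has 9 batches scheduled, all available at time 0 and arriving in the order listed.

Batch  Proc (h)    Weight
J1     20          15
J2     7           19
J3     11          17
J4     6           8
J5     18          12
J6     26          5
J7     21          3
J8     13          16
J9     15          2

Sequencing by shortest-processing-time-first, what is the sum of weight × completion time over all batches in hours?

SPT (increasing processing time): J4 J2 J3 J8 J9 J5 J1 J7 J6.
J4: finishes 6, weight 8, w·C = 48
J2: finishes 13, weight 19, w·C = 247
J3: finishes 24, weight 17, w·C = 408
J8: finishes 37, weight 16, w·C = 592
J9: finishes 52, weight 2, w·C = 104
J5: finishes 70, weight 12, w·C = 840
J1: finishes 90, weight 15, w·C = 1350
J7: finishes 111, weight 3, w·C = 333
J6: finishes 137, weight 5, w·C = 685
Sum = 48+247+408+592+104+840+1350+333+685 = 4607.

4607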